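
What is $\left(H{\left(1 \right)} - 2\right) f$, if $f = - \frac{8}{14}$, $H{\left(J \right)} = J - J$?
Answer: $\frac{8}{7} \approx 1.1429$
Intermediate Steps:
$H{\left(J \right)} = 0$
$f = - \frac{4}{7}$ ($f = \left(-8\right) \frac{1}{14} = - \frac{4}{7} \approx -0.57143$)
$\left(H{\left(1 \right)} - 2\right) f = \left(0 - 2\right) \left(- \frac{4}{7}\right) = \left(-2\right) \left(- \frac{4}{7}\right) = \frac{8}{7}$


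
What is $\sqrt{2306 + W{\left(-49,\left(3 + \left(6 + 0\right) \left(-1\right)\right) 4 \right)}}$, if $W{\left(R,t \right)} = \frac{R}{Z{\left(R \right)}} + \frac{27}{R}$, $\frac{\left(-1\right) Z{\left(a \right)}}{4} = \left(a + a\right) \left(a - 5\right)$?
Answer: $\frac{\sqrt{146405379}}{252} \approx 48.015$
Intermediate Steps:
$Z{\left(a \right)} = - 8 a \left(-5 + a\right)$ ($Z{\left(a \right)} = - 4 \left(a + a\right) \left(a - 5\right) = - 4 \cdot 2 a \left(-5 + a\right) = - 8 a \left(-5 + a\right)$)
$W{\left(R,t \right)} = \frac{27}{R} + \frac{1}{8 \left(5 - R\right)}$ ($W{\left(R,t \right)} = \frac{R}{8 R \left(5 - R\right)} + \frac{27}{R} = R \frac{1}{8 R \left(5 - R\right)} + \frac{27}{R} = \frac{1}{8 \left(5 - R\right)} + \frac{27}{R} = \frac{27}{R} + \frac{1}{8 \left(5 - R\right)}$)
$\sqrt{2306 + W{\left(-49,\left(3 + \left(6 + 0\right) \left(-1\right)\right) 4 \right)}} = \sqrt{2306 + \frac{5 \left(-216 + 43 \left(-49\right)\right)}{8 \left(-49\right) \left(-5 - 49\right)}} = \sqrt{2306 + \frac{5}{8} \left(- \frac{1}{49}\right) \frac{1}{-54} \left(-216 - 2107\right)} = \sqrt{2306 + \frac{5}{8} \left(- \frac{1}{49}\right) \left(- \frac{1}{54}\right) \left(-2323\right)} = \sqrt{2306 - \frac{11615}{21168}} = \sqrt{\frac{48801793}{21168}} = \frac{\sqrt{146405379}}{252}$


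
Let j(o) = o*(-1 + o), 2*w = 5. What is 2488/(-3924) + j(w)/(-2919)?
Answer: -2425729/3818052 ≈ -0.63533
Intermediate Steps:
w = 5/2 (w = (½)*5 = 5/2 ≈ 2.5000)
2488/(-3924) + j(w)/(-2919) = 2488/(-3924) + (5*(-1 + 5/2)/2)/(-2919) = 2488*(-1/3924) + ((5/2)*(3/2))*(-1/2919) = -622/981 + (15/4)*(-1/2919) = -622/981 - 5/3892 = -2425729/3818052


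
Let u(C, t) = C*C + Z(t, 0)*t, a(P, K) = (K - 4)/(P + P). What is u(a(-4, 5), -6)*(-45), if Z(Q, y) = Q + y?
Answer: -103725/64 ≈ -1620.7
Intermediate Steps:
a(P, K) = (-4 + K)/(2*P) (a(P, K) = (-4 + K)/((2*P)) = (-4 + K)*(1/(2*P)) = (-4 + K)/(2*P))
u(C, t) = C² + t² (u(C, t) = C*C + (t + 0)*t = C² + t*t = C² + t²)
u(a(-4, 5), -6)*(-45) = (((½)*(-4 + 5)/(-4))² + (-6)²)*(-45) = (((½)*(-¼)*1)² + 36)*(-45) = ((-⅛)² + 36)*(-45) = (1/64 + 36)*(-45) = (2305/64)*(-45) = -103725/64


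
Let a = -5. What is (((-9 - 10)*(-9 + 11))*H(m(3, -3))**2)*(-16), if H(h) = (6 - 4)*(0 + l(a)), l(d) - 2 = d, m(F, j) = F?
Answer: 21888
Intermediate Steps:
l(d) = 2 + d
H(h) = -6 (H(h) = (6 - 4)*(0 + (2 - 5)) = 2*(0 - 3) = 2*(-3) = -6)
(((-9 - 10)*(-9 + 11))*H(m(3, -3))**2)*(-16) = (((-9 - 10)*(-9 + 11))*(-6)**2)*(-16) = (-19*2*36)*(-16) = -38*36*(-16) = -1368*(-16) = 21888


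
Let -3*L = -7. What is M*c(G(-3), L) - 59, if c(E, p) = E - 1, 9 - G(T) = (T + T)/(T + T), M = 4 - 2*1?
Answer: -45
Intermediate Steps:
L = 7/3 (L = -1/3*(-7) = 7/3 ≈ 2.3333)
M = 2 (M = 4 - 2 = 2)
G(T) = 8 (G(T) = 9 - (T + T)/(T + T) = 9 - 2*T/(2*T) = 9 - 2*T*1/(2*T) = 9 - 1*1 = 9 - 1 = 8)
c(E, p) = -1 + E
M*c(G(-3), L) - 59 = 2*(-1 + 8) - 59 = 2*7 - 59 = 14 - 59 = -45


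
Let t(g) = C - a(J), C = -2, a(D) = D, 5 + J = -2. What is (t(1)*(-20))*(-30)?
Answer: 3000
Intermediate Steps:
J = -7 (J = -5 - 2 = -7)
t(g) = 5 (t(g) = -2 - 1*(-7) = -2 + 7 = 5)
(t(1)*(-20))*(-30) = (5*(-20))*(-30) = -100*(-30) = 3000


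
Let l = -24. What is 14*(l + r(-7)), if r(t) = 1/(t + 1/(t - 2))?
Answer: -10815/32 ≈ -337.97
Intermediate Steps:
r(t) = 1/(t + 1/(-2 + t))
14*(l + r(-7)) = 14*(-24 + (-2 - 7)/(1 + (-7)² - 2*(-7))) = 14*(-24 - 9/(1 + 49 + 14)) = 14*(-24 - 9/64) = 14*(-1545/64) = -10815/32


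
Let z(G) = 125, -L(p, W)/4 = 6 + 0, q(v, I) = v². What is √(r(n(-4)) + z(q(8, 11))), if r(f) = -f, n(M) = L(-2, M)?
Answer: √149 ≈ 12.207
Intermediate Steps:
L(p, W) = -24 (L(p, W) = -4*(6 + 0) = -4*6 = -24)
n(M) = -24
√(r(n(-4)) + z(q(8, 11))) = √(-1*(-24) + 125) = √(24 + 125) = √149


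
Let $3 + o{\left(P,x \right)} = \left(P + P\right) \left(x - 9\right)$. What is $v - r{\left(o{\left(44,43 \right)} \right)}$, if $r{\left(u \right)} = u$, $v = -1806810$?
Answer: $-1809799$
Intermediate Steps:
$o{\left(P,x \right)} = -3 + 2 P \left(-9 + x\right)$ ($o{\left(P,x \right)} = -3 + \left(P + P\right) \left(x - 9\right) = -3 + 2 P \left(-9 + x\right)$)
$v - r{\left(o{\left(44,43 \right)} \right)} = -1806810 - \left(-3 - 792 + 2 \cdot 44 \cdot 43\right) = -1806810 - \left(-3 - 792 + 3784\right) = -1806810 - 2989 = -1809799$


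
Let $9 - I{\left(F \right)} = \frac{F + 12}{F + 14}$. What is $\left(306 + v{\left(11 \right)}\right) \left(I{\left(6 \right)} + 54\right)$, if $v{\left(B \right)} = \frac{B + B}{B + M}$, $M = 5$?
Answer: $\frac{1527039}{80} \approx 19088.0$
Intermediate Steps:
$I{\left(F \right)} = 9 - \frac{12 + F}{14 + F}$ ($I{\left(F \right)} = 9 - \frac{F + 12}{F + 14} = 9 - \frac{12 + F}{14 + F}$)
$v{\left(B \right)} = \frac{2 B}{5 + B}$ ($v{\left(B \right)} = \frac{B + B}{B + 5} = \frac{2 B}{5 + B}$)
$\left(306 + v{\left(11 \right)}\right) \left(I{\left(6 \right)} + 54\right) = \left(306 + 2 \cdot 11 \frac{1}{5 + 11}\right) \left(\frac{2 \left(57 + 4 \cdot 6\right)}{14 + 6} + 54\right) = \left(306 + 2 \cdot 11 \cdot \frac{1}{16}\right) \left(\frac{2 \left(57 + 24\right)}{20} + 54\right) = \left(306 + 2 \cdot 11 \cdot \frac{1}{16}\right) \left(2 \cdot \frac{1}{20} \cdot 81 + 54\right) = \left(306 + \frac{11}{8}\right) \left(\frac{81}{10} + 54\right) = \frac{2459}{8} \cdot \frac{621}{10} = \frac{1527039}{80}$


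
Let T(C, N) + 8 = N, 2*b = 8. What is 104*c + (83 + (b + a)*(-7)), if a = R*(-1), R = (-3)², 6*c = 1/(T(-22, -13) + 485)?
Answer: 41077/348 ≈ 118.04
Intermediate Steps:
b = 4 (b = (½)*8 = 4)
T(C, N) = -8 + N
c = 1/2784 (c = 1/(6*((-8 - 13) + 485)) = 1/(6*(-21 + 485)) = (⅙)/464 = (⅙)*(1/464) = 1/2784 ≈ 0.00035920)
R = 9
a = -9 (a = 9*(-1) = -9)
104*c + (83 + (b + a)*(-7)) = 104*(1/2784) + (83 + (4 - 9)*(-7)) = 13/348 + (83 - 5*(-7)) = 13/348 + (83 + 35) = 13/348 + 118 = 41077/348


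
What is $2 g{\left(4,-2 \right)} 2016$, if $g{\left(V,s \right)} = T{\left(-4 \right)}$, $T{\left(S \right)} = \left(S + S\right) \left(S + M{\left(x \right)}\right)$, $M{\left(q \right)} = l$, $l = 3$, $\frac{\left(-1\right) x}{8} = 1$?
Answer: $32256$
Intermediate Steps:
$x = -8$ ($x = \left(-8\right) 1 = -8$)
$M{\left(q \right)} = 3$
$T{\left(S \right)} = 2 S \left(3 + S\right)$ ($T{\left(S \right)} = \left(S + S\right) \left(S + 3\right) = 2 S \left(3 + S\right)$)
$g{\left(V,s \right)} = 8$ ($g{\left(V,s \right)} = 2 \left(-4\right) \left(3 - 4\right) = 2 \left(-4\right) \left(-1\right) = 8$)
$2 g{\left(4,-2 \right)} 2016 = 2 \cdot 8 \cdot 2016 = 16 \cdot 2016 = 32256$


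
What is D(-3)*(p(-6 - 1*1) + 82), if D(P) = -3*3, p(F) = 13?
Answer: -855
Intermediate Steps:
D(P) = -9
D(-3)*(p(-6 - 1*1) + 82) = -9*(13 + 82) = -9*95 = -855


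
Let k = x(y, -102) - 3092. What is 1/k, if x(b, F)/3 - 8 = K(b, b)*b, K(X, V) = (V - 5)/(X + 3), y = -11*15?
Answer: -9/32287 ≈ -0.00027875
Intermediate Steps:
y = -165
K(X, V) = (-5 + V)/(3 + X)
x(b, F) = 24 + 3*b*(-5 + b)/(3 + b) (x(b, F) = 24 + 3*(((-5 + b)/(3 + b))*b) = 24 + 3*(b*(-5 + b)/(3 + b)) = 24 + 3*b*(-5 + b)/(3 + b))
k = -32287/9 (k = 3*(24 + (-165)² + 3*(-165))/(3 - 165) - 3092 = 3*(24 + 27225 - 495)/(-162) - 3092 = 3*(-1/162)*26754 - 3092 = -4459/9 - 3092 = -32287/9 ≈ -3587.4)
1/k = 1/(-32287/9) = -9/32287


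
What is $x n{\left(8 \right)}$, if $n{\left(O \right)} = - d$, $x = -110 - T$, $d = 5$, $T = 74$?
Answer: $920$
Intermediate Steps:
$x = -184$ ($x = -110 - 74 = -184$)
$n{\left(O \right)} = -5$ ($n{\left(O \right)} = \left(-1\right) 5 = -5$)
$x n{\left(8 \right)} = \left(-184\right) \left(-5\right) = 920$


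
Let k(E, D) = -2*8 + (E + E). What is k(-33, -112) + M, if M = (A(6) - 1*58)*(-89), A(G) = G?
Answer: 4546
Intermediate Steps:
k(E, D) = -16 + 2*E
M = 4628 (M = (6 - 1*58)*(-89) = (6 - 58)*(-89) = -52*(-89) = 4628)
k(-33, -112) + M = (-16 + 2*(-33)) + 4628 = (-16 - 66) + 4628 = -82 + 4628 = 4546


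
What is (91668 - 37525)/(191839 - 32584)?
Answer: 54143/159255 ≈ 0.33998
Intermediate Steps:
(91668 - 37525)/(191839 - 32584) = 54143/159255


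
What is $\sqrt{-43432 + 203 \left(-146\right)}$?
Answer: $i \sqrt{73070} \approx 270.31 i$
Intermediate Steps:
$\sqrt{-43432 + 203 \left(-146\right)} = \sqrt{-43432 - 29638} = \sqrt{-73070} = i \sqrt{73070}$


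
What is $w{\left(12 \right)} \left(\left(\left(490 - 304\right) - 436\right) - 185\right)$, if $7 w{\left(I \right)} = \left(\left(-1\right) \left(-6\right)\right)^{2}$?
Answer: $- \frac{15660}{7} \approx -2237.1$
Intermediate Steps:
$w{\left(I \right)} = \frac{36}{7}$ ($w{\left(I \right)} = \frac{\left(\left(-1\right) \left(-6\right)\right)^{2}}{7} = \frac{6^{2}}{7} = \frac{1}{7} \cdot 36 = \frac{36}{7}$)
$w{\left(12 \right)} \left(\left(\left(490 - 304\right) - 436\right) - 185\right) = \frac{36 \left(\left(\left(490 - 304\right) - 436\right) - 185\right)}{7} = \frac{36 \left(\left(186 - 436\right) - 185\right)}{7} = \frac{36 \left(-250 - 185\right)}{7} = \frac{36}{7} \left(-435\right) = - \frac{15660}{7}$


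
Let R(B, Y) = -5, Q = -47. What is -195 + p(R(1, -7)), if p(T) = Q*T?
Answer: 40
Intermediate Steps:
p(T) = -47*T
-195 + p(R(1, -7)) = -195 - 47*(-5) = -195 + 235 = 40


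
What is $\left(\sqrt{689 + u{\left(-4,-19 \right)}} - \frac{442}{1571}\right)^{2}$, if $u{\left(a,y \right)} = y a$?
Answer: $\frac{1888246729}{2468041} - \frac{2652 \sqrt{85}}{1571} \approx 749.52$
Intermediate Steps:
$u{\left(a,y \right)} = a y$
$\left(\sqrt{689 + u{\left(-4,-19 \right)}} - \frac{442}{1571}\right)^{2} = \left(\sqrt{689 - -76} - \frac{442}{1571}\right)^{2} = \left(\sqrt{689 + 76} - \frac{442}{1571}\right)^{2} = \left(\sqrt{765} - \frac{442}{1571}\right)^{2} = \left(3 \sqrt{85} - \frac{442}{1571}\right)^{2} = \left(- \frac{442}{1571} + 3 \sqrt{85}\right)^{2}$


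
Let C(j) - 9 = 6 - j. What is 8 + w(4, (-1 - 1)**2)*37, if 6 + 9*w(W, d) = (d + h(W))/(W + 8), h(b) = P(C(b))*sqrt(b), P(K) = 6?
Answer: -302/27 ≈ -11.185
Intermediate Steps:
C(j) = 15 - j (C(j) = 9 + (6 - j) = 15 - j)
h(b) = 6*sqrt(b)
w(W, d) = -2/3 + (d + 6*sqrt(W))/(9*(8 + W)) (w(W, d) = -2/3 + ((d + 6*sqrt(W))/(W + 8))/9 = -2/3 + ((d + 6*sqrt(W))/(8 + W))/9 = -2/3 + (d + 6*sqrt(W))/(9*(8 + W)))
8 + w(4, (-1 - 1)**2)*37 = 8 + ((-48 + (-1 - 1)**2 - 6*4 + 6*sqrt(4))/(9*(8 + 4)))*37 = 8 + ((1/9)*(-48 + (-2)**2 - 24 + 6*2)/12)*37 = 8 + ((1/9)*(1/12)*(-48 + 4 - 24 + 12))*37 = 8 + ((1/9)*(1/12)*(-56))*37 = 8 - 14/27*37 = 8 - 518/27 = -302/27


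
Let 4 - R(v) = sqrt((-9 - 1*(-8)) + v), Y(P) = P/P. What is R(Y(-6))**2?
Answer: 16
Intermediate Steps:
Y(P) = 1
R(v) = 4 - sqrt(-1 + v) (R(v) = 4 - sqrt((-9 - 1*(-8)) + v) = 4 - sqrt((-9 + 8) + v) = 4 - sqrt(-1 + v))
R(Y(-6))**2 = (4 - sqrt(-1 + 1))**2 = (4 - sqrt(0))**2 = (4 - 1*0)**2 = (4 + 0)**2 = 4**2 = 16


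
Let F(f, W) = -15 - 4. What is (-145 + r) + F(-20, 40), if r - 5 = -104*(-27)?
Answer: 2649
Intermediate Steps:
F(f, W) = -19
r = 2813 (r = 5 - 104*(-27) = 5 + 2808 = 2813)
(-145 + r) + F(-20, 40) = (-145 + 2813) - 19 = 2668 - 19 = 2649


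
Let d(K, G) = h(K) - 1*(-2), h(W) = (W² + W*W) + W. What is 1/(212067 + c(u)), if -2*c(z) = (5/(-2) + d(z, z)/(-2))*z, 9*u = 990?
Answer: 2/1761569 ≈ 1.1354e-6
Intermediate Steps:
h(W) = W + 2*W² (h(W) = (W² + W²) + W = 2*W² + W = W + 2*W²)
u = 110 (u = (⅑)*990 = 110)
d(K, G) = 2 + K*(1 + 2*K) (d(K, G) = K*(1 + 2*K) - 1*(-2) = K*(1 + 2*K) + 2 = 2 + K*(1 + 2*K))
c(z) = -z*(-7/2 - z*(1 + 2*z)/2)/2 (c(z) = -(5/(-2) + (2 + z*(1 + 2*z))/(-2))*z/2 = -(5*(-½) + (2 + z*(1 + 2*z))*(-½))*z/2 = -(-5/2 + (-1 - z*(1 + 2*z)/2))*z/2 = -(-7/2 - z*(1 + 2*z)/2)*z/2 = -z*(-7/2 - z*(1 + 2*z)/2)/2)
1/(212067 + c(u)) = 1/(212067 + (¼)*110*(7 + 110*(1 + 2*110))) = 1/(212067 + (¼)*110*(7 + 110*(1 + 220))) = 1/(212067 + (¼)*110*(7 + 110*221)) = 1/(212067 + (¼)*110*(7 + 24310)) = 1/(212067 + (¼)*110*24317) = 1/(212067 + 1337435/2) = 1/(1761569/2) = 2/1761569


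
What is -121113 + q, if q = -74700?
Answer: -195813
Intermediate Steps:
-121113 + q = -121113 - 74700 = -195813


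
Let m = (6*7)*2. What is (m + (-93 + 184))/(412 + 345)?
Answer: 175/757 ≈ 0.23118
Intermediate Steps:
m = 84 (m = 42*2 = 84)
(m + (-93 + 184))/(412 + 345) = (84 + (-93 + 184))/(412 + 345) = (84 + 91)/757 = 175*(1/757) = 175/757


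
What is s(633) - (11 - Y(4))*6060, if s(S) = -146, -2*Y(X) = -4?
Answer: -54686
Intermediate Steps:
Y(X) = 2 (Y(X) = -1/2*(-4) = 2)
s(633) - (11 - Y(4))*6060 = -146 - (11 - 1*2)*6060 = -146 - (11 - 2)*6060 = -146 - 9*6060 = -146 - 1*54540 = -146 - 54540 = -54686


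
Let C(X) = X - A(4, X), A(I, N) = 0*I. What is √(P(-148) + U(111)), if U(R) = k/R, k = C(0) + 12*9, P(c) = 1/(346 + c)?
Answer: √5832310/2442 ≈ 0.98895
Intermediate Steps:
A(I, N) = 0
C(X) = X (C(X) = X - 1*0 = X + 0 = X)
k = 108 (k = 0 + 12*9 = 0 + 108 = 108)
U(R) = 108/R
√(P(-148) + U(111)) = √(1/(346 - 148) + 108/111) = √(1/198 + 108*(1/111)) = √(1/198 + 36/37) = √(7165/7326) = √5832310/2442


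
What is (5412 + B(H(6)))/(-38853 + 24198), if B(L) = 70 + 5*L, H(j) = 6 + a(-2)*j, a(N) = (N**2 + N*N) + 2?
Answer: -5812/14655 ≈ -0.39659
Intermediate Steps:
a(N) = 2 + 2*N**2 (a(N) = (N**2 + N**2) + 2 = 2*N**2 + 2 = 2 + 2*N**2)
H(j) = 6 + 10*j (H(j) = 6 + (2 + 2*(-2)**2)*j = 6 + (2 + 2*4)*j = 6 + (2 + 8)*j = 6 + 10*j)
(5412 + B(H(6)))/(-38853 + 24198) = (5412 + (70 + 5*(6 + 10*6)))/(-38853 + 24198) = (5412 + (70 + 5*(6 + 60)))/(-14655) = (5412 + (70 + 5*66))*(-1/14655) = (5412 + (70 + 330))*(-1/14655) = (5412 + 400)*(-1/14655) = 5812*(-1/14655) = -5812/14655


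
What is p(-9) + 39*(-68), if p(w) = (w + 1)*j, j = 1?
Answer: -2660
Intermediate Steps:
p(w) = 1 + w (p(w) = (w + 1)*1 = (1 + w)*1 = 1 + w)
p(-9) + 39*(-68) = (1 - 9) + 39*(-68) = -8 - 2652 = -2660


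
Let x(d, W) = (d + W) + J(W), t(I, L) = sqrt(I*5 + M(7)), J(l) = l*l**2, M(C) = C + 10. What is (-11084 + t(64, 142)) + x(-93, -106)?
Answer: -1202299 + sqrt(337) ≈ -1.2023e+6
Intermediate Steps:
M(C) = 10 + C
J(l) = l**3
t(I, L) = sqrt(17 + 5*I) (t(I, L) = sqrt(I*5 + (10 + 7)) = sqrt(5*I + 17) = sqrt(17 + 5*I))
x(d, W) = W + d + W**3 (x(d, W) = (d + W) + W**3 = (W + d) + W**3 = W + d + W**3)
(-11084 + t(64, 142)) + x(-93, -106) = (-11084 + sqrt(17 + 5*64)) + (-106 - 93 + (-106)**3) = (-11084 + sqrt(17 + 320)) + (-106 - 93 - 1191016) = (-11084 + sqrt(337)) - 1191215 = -1202299 + sqrt(337)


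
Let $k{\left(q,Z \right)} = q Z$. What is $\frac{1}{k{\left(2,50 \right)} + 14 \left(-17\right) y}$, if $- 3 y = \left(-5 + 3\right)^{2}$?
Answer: $\frac{3}{1252} \approx 0.0023962$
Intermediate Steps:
$y = - \frac{4}{3}$ ($y = - \frac{\left(-5 + 3\right)^{2}}{3} = - \frac{\left(-2\right)^{2}}{3} = \left(- \frac{1}{3}\right) 4 = - \frac{4}{3} \approx -1.3333$)
$k{\left(q,Z \right)} = Z q$
$\frac{1}{k{\left(2,50 \right)} + 14 \left(-17\right) y} = \frac{1}{50 \cdot 2 + 14 \left(-17\right) \left(- \frac{4}{3}\right)} = \frac{1}{100 - - \frac{952}{3}} = \frac{1}{100 + \frac{952}{3}} = \frac{1}{\frac{1252}{3}} = \frac{3}{1252}$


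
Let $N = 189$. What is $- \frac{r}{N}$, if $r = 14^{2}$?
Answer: $- \frac{28}{27} \approx -1.037$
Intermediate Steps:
$r = 196$
$- \frac{r}{N} = - \frac{196}{189} = \left(-1\right) \frac{28}{27} = - \frac{28}{27}$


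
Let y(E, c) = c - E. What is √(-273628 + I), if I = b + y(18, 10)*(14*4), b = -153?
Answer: I*√274229 ≈ 523.67*I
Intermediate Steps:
I = -601 (I = -153 + (10 - 1*18)*(14*4) = -153 + (10 - 18)*56 = -153 - 8*56 = -153 - 448 = -601)
√(-273628 + I) = √(-273628 - 601) = √(-274229) = I*√274229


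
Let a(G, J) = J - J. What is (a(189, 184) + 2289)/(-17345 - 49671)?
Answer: -2289/67016 ≈ -0.034156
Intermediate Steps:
a(G, J) = 0
(a(189, 184) + 2289)/(-17345 - 49671) = (0 + 2289)/(-17345 - 49671) = 2289/(-67016) = 2289*(-1/67016) = -2289/67016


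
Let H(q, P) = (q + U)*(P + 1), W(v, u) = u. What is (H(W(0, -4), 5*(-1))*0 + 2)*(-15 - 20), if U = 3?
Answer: -70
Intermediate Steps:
H(q, P) = (1 + P)*(3 + q) (H(q, P) = (q + 3)*(P + 1) = (3 + q)*(1 + P) = (1 + P)*(3 + q))
(H(W(0, -4), 5*(-1))*0 + 2)*(-15 - 20) = ((3 - 4 + 3*(5*(-1)) + (5*(-1))*(-4))*0 + 2)*(-15 - 20) = ((3 - 4 + 3*(-5) - 5*(-4))*0 + 2)*(-35) = ((3 - 4 - 15 + 20)*0 + 2)*(-35) = (4*0 + 2)*(-35) = (0 + 2)*(-35) = 2*(-35) = -70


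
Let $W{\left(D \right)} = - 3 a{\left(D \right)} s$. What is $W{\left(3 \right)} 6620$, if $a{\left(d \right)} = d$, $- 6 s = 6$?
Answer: $59580$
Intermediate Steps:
$s = -1$ ($s = \left(- \frac{1}{6}\right) 6 = -1$)
$W{\left(D \right)} = 3 D$ ($W{\left(D \right)} = - 3 D \left(-1\right) = 3 D$)
$W{\left(3 \right)} 6620 = 3 \cdot 3 \cdot 6620 = 9 \cdot 6620 = 59580$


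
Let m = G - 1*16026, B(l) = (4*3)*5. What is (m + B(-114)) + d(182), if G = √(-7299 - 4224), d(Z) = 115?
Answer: -15851 + I*√11523 ≈ -15851.0 + 107.35*I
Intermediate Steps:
B(l) = 60 (B(l) = 12*5 = 60)
G = I*√11523 (G = √(-11523) = I*√11523 ≈ 107.35*I)
m = -16026 + I*√11523 (m = I*√11523 - 1*16026 = I*√11523 - 16026 = -16026 + I*√11523 ≈ -16026.0 + 107.35*I)
(m + B(-114)) + d(182) = ((-16026 + I*√11523) + 60) + 115 = (-15966 + I*√11523) + 115 = -15851 + I*√11523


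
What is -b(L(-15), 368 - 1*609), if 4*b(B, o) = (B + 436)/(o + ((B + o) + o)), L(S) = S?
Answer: 421/2952 ≈ 0.14262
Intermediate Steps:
b(B, o) = (436 + B)/(4*(B + 3*o)) (b(B, o) = ((B + 436)/(o + ((B + o) + o)))/4 = ((436 + B)/(o + (B + 2*o)))/4 = ((436 + B)/(B + 3*o))/4 = (436 + B)/(4*(B + 3*o)))
-b(L(-15), 368 - 1*609) = -(436 - 15)/(4*(-15 + 3*(368 - 1*609))) = -421/(4*(-15 + 3*(368 - 609))) = -421/(4*(-15 + 3*(-241))) = -421/(4*(-15 - 723)) = -421/(4*(-738)) = -(-1)*421/(4*738) = -1*(-421/2952) = 421/2952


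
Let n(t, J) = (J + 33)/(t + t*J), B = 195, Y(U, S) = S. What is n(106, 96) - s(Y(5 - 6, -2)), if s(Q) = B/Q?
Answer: 501312/5141 ≈ 97.513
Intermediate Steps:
n(t, J) = (33 + J)/(t + J*t)
s(Q) = 195/Q
n(106, 96) - s(Y(5 - 6, -2)) = (33 + 96)/(106*(1 + 96)) - 195/(-2) = (1/106)*129/97 - 195*(-1)/2 = (1/106)*(1/97)*129 - 1*(-195/2) = 129/10282 + 195/2 = 501312/5141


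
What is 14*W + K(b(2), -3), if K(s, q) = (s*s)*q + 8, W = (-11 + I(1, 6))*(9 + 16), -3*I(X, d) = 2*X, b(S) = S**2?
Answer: -12370/3 ≈ -4123.3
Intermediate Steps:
I(X, d) = -2*X/3
W = -875/3 (W = (-11 - 2/3*1)*(9 + 16) = (-11 - 2/3)*25 = -35/3*25 = -875/3 ≈ -291.67)
K(s, q) = 8 + q*s**2 (K(s, q) = s**2*q + 8 = q*s**2 + 8 = 8 + q*s**2)
14*W + K(b(2), -3) = 14*(-875/3) + (8 - 3*(2**2)**2) = -12250/3 + (8 - 3*4**2) = -12250/3 + (8 - 3*16) = -12250/3 + (8 - 48) = -12250/3 - 40 = -12370/3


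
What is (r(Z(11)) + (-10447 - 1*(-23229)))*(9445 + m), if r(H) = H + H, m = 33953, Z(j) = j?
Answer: 555667992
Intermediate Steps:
r(H) = 2*H
(r(Z(11)) + (-10447 - 1*(-23229)))*(9445 + m) = (2*11 + (-10447 - 1*(-23229)))*(9445 + 33953) = (22 + (-10447 + 23229))*43398 = (22 + 12782)*43398 = 12804*43398 = 555667992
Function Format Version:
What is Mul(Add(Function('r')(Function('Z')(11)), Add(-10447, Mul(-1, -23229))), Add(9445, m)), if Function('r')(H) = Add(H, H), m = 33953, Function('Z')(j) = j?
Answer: 555667992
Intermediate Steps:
Function('r')(H) = Mul(2, H)
Mul(Add(Function('r')(Function('Z')(11)), Add(-10447, Mul(-1, -23229))), Add(9445, m)) = Mul(Add(Mul(2, 11), Add(-10447, Mul(-1, -23229))), Add(9445, 33953)) = Mul(Add(22, Add(-10447, 23229)), 43398) = Mul(Add(22, 12782), 43398) = Mul(12804, 43398) = 555667992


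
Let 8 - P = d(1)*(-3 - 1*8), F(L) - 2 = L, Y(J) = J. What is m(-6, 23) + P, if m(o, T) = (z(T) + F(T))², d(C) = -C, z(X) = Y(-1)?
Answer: 573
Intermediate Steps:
z(X) = -1
F(L) = 2 + L
m(o, T) = (1 + T)² (m(o, T) = (-1 + (2 + T))² = (1 + T)²)
P = -3 (P = 8 - (-1*1)*(-3 - 1*8) = 8 - (-1)*(-3 - 8) = 8 - (-1)*(-11) = 8 - 1*11 = 8 - 11 = -3)
m(-6, 23) + P = (1 + 23)² - 3 = 24² - 3 = 576 - 3 = 573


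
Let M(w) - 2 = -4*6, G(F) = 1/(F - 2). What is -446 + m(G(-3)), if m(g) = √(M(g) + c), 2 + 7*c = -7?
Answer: -446 + I*√1141/7 ≈ -446.0 + 4.8255*I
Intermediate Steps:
c = -9/7 (c = -2/7 + (⅐)*(-7) = -2/7 - 1 = -9/7 ≈ -1.2857)
G(F) = 1/(-2 + F)
M(w) = -22 (M(w) = 2 - 4*6 = 2 - 24 = -22)
m(g) = I*√1141/7 (m(g) = √(-22 - 9/7) = √(-163/7) = I*√1141/7)
-446 + m(G(-3)) = -446 + I*√1141/7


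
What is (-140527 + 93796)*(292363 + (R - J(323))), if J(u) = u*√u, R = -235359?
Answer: -2663853924 + 15094113*√323 ≈ -2.3926e+9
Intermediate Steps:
J(u) = u^(3/2)
(-140527 + 93796)*(292363 + (R - J(323))) = (-140527 + 93796)*(292363 + (-235359 - 323^(3/2))) = -46731*(292363 + (-235359 - 323*√323)) = -46731*(57004 - 323*√323) = -2663853924 + 15094113*√323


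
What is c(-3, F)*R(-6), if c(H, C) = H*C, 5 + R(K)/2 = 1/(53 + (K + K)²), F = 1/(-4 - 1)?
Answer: -5904/985 ≈ -5.9939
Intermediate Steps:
F = -⅕ (F = 1/(-5) = -⅕ ≈ -0.20000)
R(K) = -10 + 2/(53 + 4*K²) (R(K) = -10 + 2/(53 + (K + K)²) = -10 + 2/(53 + (2*K)²) = -10 + 2/(53 + 4*K²))
c(H, C) = C*H
c(-3, F)*R(-6) = (-⅕*(-3))*(8*(-66 - 5*(-6)²)/(53 + 4*(-6)²)) = 3*(8*(-66 - 5*36)/(53 + 4*36))/5 = 3*(8*(-66 - 180)/(53 + 144))/5 = 3*(8*(-246)/197)/5 = 3*(8*(1/197)*(-246))/5 = (⅗)*(-1968/197) = -5904/985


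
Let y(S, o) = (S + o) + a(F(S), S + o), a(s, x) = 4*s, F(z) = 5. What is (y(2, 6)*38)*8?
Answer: 8512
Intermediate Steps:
y(S, o) = 20 + S + o (y(S, o) = (S + o) + 4*5 = (S + o) + 20 = 20 + S + o)
(y(2, 6)*38)*8 = ((20 + 2 + 6)*38)*8 = (28*38)*8 = 1064*8 = 8512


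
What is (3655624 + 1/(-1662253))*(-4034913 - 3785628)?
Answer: -47522080159442051211/1662253 ≈ -2.8589e+13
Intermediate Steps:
(3655624 + 1/(-1662253))*(-4034913 - 3785628) = (3655624 - 1/1662253)*(-7820541) = (6076571960871/1662253)*(-7820541) = -47522080159442051211/1662253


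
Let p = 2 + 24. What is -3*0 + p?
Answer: 26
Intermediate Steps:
p = 26
-3*0 + p = -3*0 + 26 = 0 + 26 = 26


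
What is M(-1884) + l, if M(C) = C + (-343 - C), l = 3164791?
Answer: 3164448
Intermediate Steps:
M(C) = -343
M(-1884) + l = -343 + 3164791 = 3164448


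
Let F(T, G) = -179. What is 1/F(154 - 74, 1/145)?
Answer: -1/179 ≈ -0.0055866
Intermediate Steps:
1/F(154 - 74, 1/145) = 1/(-179) = -1/179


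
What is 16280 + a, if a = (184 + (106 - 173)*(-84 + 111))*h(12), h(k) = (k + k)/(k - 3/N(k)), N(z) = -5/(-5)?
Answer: 35840/3 ≈ 11947.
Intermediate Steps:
N(z) = 1 (N(z) = -5*(-1/5) = 1)
h(k) = 2*k/(-3 + k) (h(k) = (k + k)/(k - 3/1) = (2*k)/(k - 3*1) = (2*k)/(k - 3) = (2*k)/(-3 + k) = 2*k/(-3 + k))
a = -13000/3 (a = (184 + (106 - 173)*(-84 + 111))*(2*12/(-3 + 12)) = (184 - 67*27)*(2*12/9) = (184 - 1809)*(2*12*(1/9)) = -1625*8/3 = -13000/3 ≈ -4333.3)
16280 + a = 16280 - 13000/3 = 35840/3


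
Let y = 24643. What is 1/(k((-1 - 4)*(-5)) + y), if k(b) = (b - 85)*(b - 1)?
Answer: 1/23203 ≈ 4.3098e-5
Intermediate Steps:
k(b) = (-1 + b)*(-85 + b) (k(b) = (-85 + b)*(-1 + b) = (-1 + b)*(-85 + b))
1/(k((-1 - 4)*(-5)) + y) = 1/((85 + ((-1 - 4)*(-5))**2 - 86*(-1 - 4)*(-5)) + 24643) = 1/((85 + (-5*(-5))**2 - (-430)*(-5)) + 24643) = 1/((85 + 25**2 - 86*25) + 24643) = 1/((85 + 625 - 2150) + 24643) = 1/(-1440 + 24643) = 1/23203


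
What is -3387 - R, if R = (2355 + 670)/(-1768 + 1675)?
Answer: -311966/93 ≈ -3354.5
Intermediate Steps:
R = -3025/93 (R = 3025/(-93) = 3025*(-1/93) = -3025/93 ≈ -32.527)
-3387 - R = -3387 - 1*(-3025/93) = -3387 + 3025/93 = -311966/93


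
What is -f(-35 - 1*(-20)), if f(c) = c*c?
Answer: -225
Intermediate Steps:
f(c) = c²
-f(-35 - 1*(-20)) = -(-35 - 1*(-20))² = -(-35 + 20)² = -1*(-15)² = -1*225 = -225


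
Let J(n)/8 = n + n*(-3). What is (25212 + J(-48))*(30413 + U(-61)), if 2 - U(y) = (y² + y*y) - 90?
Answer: 599176740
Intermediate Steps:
U(y) = 92 - 2*y² (U(y) = 2 - ((y² + y*y) - 90) = 2 - ((y² + y²) - 90) = 2 - (2*y² - 90) = 2 - (-90 + 2*y²) = 2 + (90 - 2*y²) = 92 - 2*y²)
J(n) = -16*n (J(n) = 8*(n + n*(-3)) = 8*(n - 3*n) = 8*(-2*n) = -16*n)
(25212 + J(-48))*(30413 + U(-61)) = (25212 - 16*(-48))*(30413 + (92 - 2*(-61)²)) = (25212 + 768)*(30413 + (92 - 2*3721)) = 25980*(30413 + (92 - 7442)) = 25980*(30413 - 7350) = 25980*23063 = 599176740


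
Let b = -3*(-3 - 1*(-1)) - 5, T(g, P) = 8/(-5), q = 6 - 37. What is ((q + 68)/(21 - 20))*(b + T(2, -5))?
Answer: -111/5 ≈ -22.200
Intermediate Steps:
q = -31
T(g, P) = -8/5 (T(g, P) = 8*(-⅕) = -8/5)
b = 1 (b = -3*(-3 + 1) - 5 = -3*(-2) - 5 = 6 - 5 = 1)
((q + 68)/(21 - 20))*(b + T(2, -5)) = ((-31 + 68)/(21 - 20))*(1 - 8/5) = (37/1)*(-⅗) = (37*1)*(-⅗) = 37*(-⅗) = -111/5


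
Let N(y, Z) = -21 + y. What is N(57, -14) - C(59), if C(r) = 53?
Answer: -17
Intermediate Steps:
N(57, -14) - C(59) = (-21 + 57) - 1*53 = 36 - 53 = -17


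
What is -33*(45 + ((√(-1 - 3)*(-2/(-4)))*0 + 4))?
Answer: -1617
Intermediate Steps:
-33*(45 + ((√(-1 - 3)*(-2/(-4)))*0 + 4)) = -33*(45 + ((√(-4)*(-2*(-¼)))*0 + 4)) = -33*(45 + (((2*I)*(½))*0 + 4)) = -33*(45 + (I*0 + 4)) = -33*(45 + (0 + 4)) = -33*(45 + 4) = -33*49 = -1617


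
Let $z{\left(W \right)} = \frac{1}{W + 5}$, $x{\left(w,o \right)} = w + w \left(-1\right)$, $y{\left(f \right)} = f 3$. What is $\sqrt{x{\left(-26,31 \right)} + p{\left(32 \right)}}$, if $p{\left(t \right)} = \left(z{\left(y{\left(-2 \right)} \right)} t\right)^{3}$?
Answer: $128 i \sqrt{2} \approx 181.02 i$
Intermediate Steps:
$y{\left(f \right)} = 3 f$
$x{\left(w,o \right)} = 0$ ($x{\left(w,o \right)} = w - w = 0$)
$z{\left(W \right)} = \frac{1}{5 + W}$
$p{\left(t \right)} = - t^{3}$ ($p{\left(t \right)} = \left(\frac{t}{5 + 3 \left(-2\right)}\right)^{3} = \left(\frac{t}{5 - 6}\right)^{3} = \left(\frac{t}{-1}\right)^{3} = \left(- t\right)^{3} = - t^{3}$)
$\sqrt{x{\left(-26,31 \right)} + p{\left(32 \right)}} = \sqrt{0 - 32^{3}} = \sqrt{0 - 32768} = \sqrt{-32768} = 128 i \sqrt{2}$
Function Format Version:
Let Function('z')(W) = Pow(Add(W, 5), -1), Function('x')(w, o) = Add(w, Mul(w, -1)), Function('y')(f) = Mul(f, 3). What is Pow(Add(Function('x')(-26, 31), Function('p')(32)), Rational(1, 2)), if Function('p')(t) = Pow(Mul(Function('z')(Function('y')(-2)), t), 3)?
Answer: Mul(128, I, Pow(2, Rational(1, 2))) ≈ Mul(181.02, I)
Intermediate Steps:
Function('y')(f) = Mul(3, f)
Function('x')(w, o) = 0 (Function('x')(w, o) = Add(w, Mul(-1, w)) = 0)
Function('z')(W) = Pow(Add(5, W), -1)
Function('p')(t) = Mul(-1, Pow(t, 3)) (Function('p')(t) = Pow(Mul(Pow(Add(5, Mul(3, -2)), -1), t), 3) = Pow(Mul(Pow(Add(5, -6), -1), t), 3) = Pow(Mul(Pow(-1, -1), t), 3) = Pow(Mul(-1, t), 3) = Mul(-1, Pow(t, 3)))
Pow(Add(Function('x')(-26, 31), Function('p')(32)), Rational(1, 2)) = Pow(Add(0, Mul(-1, Pow(32, 3))), Rational(1, 2)) = Pow(Add(0, Mul(-1, 32768)), Rational(1, 2)) = Pow(Add(0, -32768), Rational(1, 2)) = Pow(-32768, Rational(1, 2)) = Mul(128, I, Pow(2, Rational(1, 2)))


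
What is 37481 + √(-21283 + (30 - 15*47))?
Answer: 37481 + I*√21958 ≈ 37481.0 + 148.18*I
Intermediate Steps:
37481 + √(-21283 + (30 - 15*47)) = 37481 + √(-21283 + (30 - 705)) = 37481 + √(-21283 - 675) = 37481 + √(-21958) = 37481 + I*√21958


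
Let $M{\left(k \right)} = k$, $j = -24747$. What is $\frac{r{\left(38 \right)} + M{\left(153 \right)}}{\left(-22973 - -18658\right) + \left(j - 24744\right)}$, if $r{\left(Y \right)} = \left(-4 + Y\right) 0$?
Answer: $- \frac{153}{53806} \approx -0.0028435$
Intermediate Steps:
$r{\left(Y \right)} = 0$
$\frac{r{\left(38 \right)} + M{\left(153 \right)}}{\left(-22973 - -18658\right) + \left(j - 24744\right)} = \frac{0 + 153}{\left(-22973 - -18658\right) - 49491} = \frac{153}{\left(-22973 + 18658\right) - 49491} = \frac{153}{-4315 - 49491} = \frac{153}{-53806} = 153 \left(- \frac{1}{53806}\right) = - \frac{153}{53806}$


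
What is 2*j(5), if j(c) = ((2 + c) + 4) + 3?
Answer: 28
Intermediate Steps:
j(c) = 9 + c (j(c) = (6 + c) + 3 = 9 + c)
2*j(5) = 2*(9 + 5) = 2*14 = 28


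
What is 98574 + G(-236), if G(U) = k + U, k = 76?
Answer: 98414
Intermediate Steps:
G(U) = 76 + U
98574 + G(-236) = 98574 + (76 - 236) = 98574 - 160 = 98414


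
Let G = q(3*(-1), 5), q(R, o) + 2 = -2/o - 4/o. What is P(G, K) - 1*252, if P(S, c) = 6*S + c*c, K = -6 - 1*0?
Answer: -1176/5 ≈ -235.20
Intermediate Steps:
q(R, o) = -2 - 6/o (q(R, o) = -2 + (-2/o - 4/o) = -2 - 6/o)
G = -16/5 (G = -2 - 6/5 = -16/5 ≈ -3.2000)
K = -6 (K = -6 + 0 = -6)
P(S, c) = c**2 + 6*S (P(S, c) = 6*S + c**2 = c**2 + 6*S)
P(G, K) - 1*252 = ((-6)**2 + 6*(-16/5)) - 1*252 = (36 - 96/5) - 252 = 84/5 - 252 = -1176/5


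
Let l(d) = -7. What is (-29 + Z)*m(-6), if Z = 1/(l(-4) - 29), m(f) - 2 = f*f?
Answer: -19855/18 ≈ -1103.1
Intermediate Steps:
m(f) = 2 + f**2 (m(f) = 2 + f*f = 2 + f**2)
Z = -1/36 (Z = 1/(-7 - 29) = 1/(-36) = -1/36 ≈ -0.027778)
(-29 + Z)*m(-6) = (-29 - 1/36)*(2 + (-6)**2) = -1045*(2 + 36)/36 = -1045/36*38 = -19855/18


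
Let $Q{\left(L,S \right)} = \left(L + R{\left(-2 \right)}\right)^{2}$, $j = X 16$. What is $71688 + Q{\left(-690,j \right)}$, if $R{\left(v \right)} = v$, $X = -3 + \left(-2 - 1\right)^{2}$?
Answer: $550552$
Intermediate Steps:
$X = 6$ ($X = -3 + \left(-3\right)^{2} = -3 + 9 = 6$)
$j = 96$ ($j = 6 \cdot 16 = 96$)
$Q{\left(L,S \right)} = \left(-2 + L\right)^{2}$ ($Q{\left(L,S \right)} = \left(L - 2\right)^{2} = \left(-2 + L\right)^{2}$)
$71688 + Q{\left(-690,j \right)} = 71688 + \left(-2 - 690\right)^{2} = 71688 + \left(-692\right)^{2} = 71688 + 478864 = 550552$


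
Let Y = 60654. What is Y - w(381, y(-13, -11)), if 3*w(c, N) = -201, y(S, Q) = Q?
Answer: 60721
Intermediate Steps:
w(c, N) = -67 (w(c, N) = (⅓)*(-201) = -67)
Y - w(381, y(-13, -11)) = 60654 - 1*(-67) = 60654 + 67 = 60721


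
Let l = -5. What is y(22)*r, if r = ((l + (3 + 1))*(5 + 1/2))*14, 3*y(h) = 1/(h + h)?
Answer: -7/12 ≈ -0.58333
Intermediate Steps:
y(h) = 1/(6*h) (y(h) = 1/(3*(h + h)) = 1/(3*((2*h))) = (1/(2*h))/3 = 1/(6*h))
r = -77 (r = ((-5 + (3 + 1))*(5 + 1/2))*14 = ((-5 + 4)*(5 + ½))*14 = -1*11/2*14 = -11/2*14 = -77)
y(22)*r = ((⅙)/22)*(-77) = ((⅙)*(1/22))*(-77) = (1/132)*(-77) = -7/12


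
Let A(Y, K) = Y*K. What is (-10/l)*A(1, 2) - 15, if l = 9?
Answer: -155/9 ≈ -17.222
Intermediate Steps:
A(Y, K) = K*Y
(-10/l)*A(1, 2) - 15 = (-10/9)*(2*1) - 15 = -10*⅑*2 - 15 = -10/9*2 - 15 = -20/9 - 15 = -155/9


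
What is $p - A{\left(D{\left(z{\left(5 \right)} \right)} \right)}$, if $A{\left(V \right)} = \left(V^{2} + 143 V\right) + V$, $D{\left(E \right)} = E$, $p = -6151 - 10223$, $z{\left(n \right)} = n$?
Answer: $-17119$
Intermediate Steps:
$p = -16374$ ($p = -6151 - 10223 = -16374$)
$A{\left(V \right)} = V^{2} + 144 V$
$p - A{\left(D{\left(z{\left(5 \right)} \right)} \right)} = -16374 - 5 \left(144 + 5\right) = -16374 - 5 \cdot 149 = -16374 - 745 = -17119$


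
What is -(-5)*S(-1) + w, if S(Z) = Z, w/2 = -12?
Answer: -29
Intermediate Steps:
w = -24 (w = 2*(-12) = -24)
-(-5)*S(-1) + w = -(-5)*(-1) - 24 = -5*1 - 24 = -5 - 24 = -29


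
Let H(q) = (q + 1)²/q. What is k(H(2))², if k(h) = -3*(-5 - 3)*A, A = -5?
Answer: 14400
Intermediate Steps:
H(q) = (1 + q)²/q
k(h) = -120 (k(h) = -3*(-5 - 3)*(-5) = -(-24)*(-5) = -3*40 = -120)
k(H(2))² = (-120)² = 14400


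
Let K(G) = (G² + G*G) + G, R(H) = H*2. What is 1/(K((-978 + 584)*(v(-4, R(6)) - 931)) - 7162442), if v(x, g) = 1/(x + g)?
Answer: 8/2152207744063 ≈ 3.7171e-12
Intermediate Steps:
R(H) = 2*H
v(x, g) = 1/(g + x)
K(G) = G + 2*G² (K(G) = (G² + G²) + G = 2*G² + G = G + 2*G²)
1/(K((-978 + 584)*(v(-4, R(6)) - 931)) - 7162442) = 1/(((-978 + 584)*(1/(2*6 - 4) - 931))*(1 + 2*((-978 + 584)*(1/(2*6 - 4) - 931))) - 7162442) = 1/((-394*(1/(12 - 4) - 931))*(1 + 2*(-394*(1/(12 - 4) - 931))) - 7162442) = 1/((-394*(1/8 - 931))*(1 + 2*(-394*(1/8 - 931))) - 7162442) = 1/((-394*(⅛ - 931))*(1 + 2*(-394*(⅛ - 931))) - 7162442) = 1/((-394*(-7447/8))*(1 + 2*(-394*(-7447/8))) - 7162442) = 1/(1467059*(1 + 2*(1467059/4))/4 - 7162442) = 1/(1467059*(1 + 1467059/2)/4 - 7162442) = 1/((1467059/4)*(1467061/2) - 7162442) = 1/(2152265043599/8 - 7162442) = 1/(2152207744063/8) = 8/2152207744063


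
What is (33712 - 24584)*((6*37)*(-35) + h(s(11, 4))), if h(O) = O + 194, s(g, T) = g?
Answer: -69053320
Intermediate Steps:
h(O) = 194 + O
(33712 - 24584)*((6*37)*(-35) + h(s(11, 4))) = (33712 - 24584)*((6*37)*(-35) + (194 + 11)) = 9128*(222*(-35) + 205) = 9128*(-7770 + 205) = 9128*(-7565) = -69053320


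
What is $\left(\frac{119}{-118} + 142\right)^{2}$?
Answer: $\frac{276789769}{13924} \approx 19879.0$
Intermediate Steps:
$\left(\frac{119}{-118} + 142\right)^{2} = \left(119 \left(- \frac{1}{118}\right) + 142\right)^{2} = \left(- \frac{119}{118} + 142\right)^{2} = \left(\frac{16637}{118}\right)^{2} = \frac{276789769}{13924}$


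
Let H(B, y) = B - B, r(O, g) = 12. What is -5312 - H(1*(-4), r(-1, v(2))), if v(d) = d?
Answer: -5312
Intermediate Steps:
H(B, y) = 0
-5312 - H(1*(-4), r(-1, v(2))) = -5312 - 1*0 = -5312 + 0 = -5312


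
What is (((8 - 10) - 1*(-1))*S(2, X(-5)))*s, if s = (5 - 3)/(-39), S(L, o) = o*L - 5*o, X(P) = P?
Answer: 10/13 ≈ 0.76923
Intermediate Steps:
S(L, o) = -5*o + L*o (S(L, o) = L*o - 5*o = -5*o + L*o)
s = -2/39 (s = 2*(-1/39) = -2/39 ≈ -0.051282)
(((8 - 10) - 1*(-1))*S(2, X(-5)))*s = (((8 - 10) - 1*(-1))*(-5*(-5 + 2)))*(-2/39) = ((-2 + 1)*(-5*(-3)))*(-2/39) = -1*15*(-2/39) = -15*(-2/39) = 10/13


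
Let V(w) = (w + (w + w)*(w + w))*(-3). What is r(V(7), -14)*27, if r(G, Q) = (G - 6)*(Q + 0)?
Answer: 232470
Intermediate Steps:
V(w) = -12*w**2 - 3*w (V(w) = (w + (2*w)*(2*w))*(-3) = (w + 4*w**2)*(-3) = -12*w**2 - 3*w)
r(G, Q) = Q*(-6 + G) (r(G, Q) = (-6 + G)*Q = Q*(-6 + G))
r(V(7), -14)*27 = -14*(-6 - 3*7*(1 + 4*7))*27 = -14*(-6 - 3*7*(1 + 28))*27 = -14*(-6 - 3*7*29)*27 = -14*(-6 - 609)*27 = -14*(-615)*27 = 8610*27 = 232470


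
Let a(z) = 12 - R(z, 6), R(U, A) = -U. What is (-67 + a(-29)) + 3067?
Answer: 2983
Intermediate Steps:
a(z) = 12 + z (a(z) = 12 - (-1)*z = 12 + z)
(-67 + a(-29)) + 3067 = (-67 + (12 - 29)) + 3067 = (-67 - 17) + 3067 = -84 + 3067 = 2983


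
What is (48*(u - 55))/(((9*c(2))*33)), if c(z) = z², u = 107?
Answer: 208/99 ≈ 2.1010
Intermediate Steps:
(48*(u - 55))/(((9*c(2))*33)) = (48*(107 - 55))/(((9*2²)*33)) = (48*52)/(((9*4)*33)) = 2496/((36*33)) = 2496/1188 = 2496*(1/1188) = 208/99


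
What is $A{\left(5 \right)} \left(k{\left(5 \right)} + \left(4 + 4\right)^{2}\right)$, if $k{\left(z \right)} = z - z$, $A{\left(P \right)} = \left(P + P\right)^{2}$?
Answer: $6400$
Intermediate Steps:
$A{\left(P \right)} = 4 P^{2}$ ($A{\left(P \right)} = \left(2 P\right)^{2} = 4 P^{2}$)
$k{\left(z \right)} = 0$
$A{\left(5 \right)} \left(k{\left(5 \right)} + \left(4 + 4\right)^{2}\right) = 4 \cdot 5^{2} \left(0 + \left(4 + 4\right)^{2}\right) = 4 \cdot 25 \left(0 + 8^{2}\right) = 100 \left(0 + 64\right) = 100 \cdot 64 = 6400$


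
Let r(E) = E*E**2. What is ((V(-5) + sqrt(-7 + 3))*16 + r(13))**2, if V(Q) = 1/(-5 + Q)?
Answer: 120468929/25 + 702528*I/5 ≈ 4.8188e+6 + 1.4051e+5*I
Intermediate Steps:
r(E) = E**3
((V(-5) + sqrt(-7 + 3))*16 + r(13))**2 = ((1/(-5 - 5) + sqrt(-7 + 3))*16 + 13**3)**2 = ((1/(-10) + sqrt(-4))*16 + 2197)**2 = ((-1/10 + 2*I)*16 + 2197)**2 = ((-8/5 + 32*I) + 2197)**2 = (10977/5 + 32*I)**2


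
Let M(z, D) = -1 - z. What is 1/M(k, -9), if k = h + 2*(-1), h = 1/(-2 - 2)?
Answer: 4/5 ≈ 0.80000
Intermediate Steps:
h = -1/4 (h = 1/(-4) = -1/4 ≈ -0.25000)
k = -9/4 (k = -1/4 + 2*(-1) = -1/4 - 2 = -9/4 ≈ -2.2500)
1/M(k, -9) = 1/(-1 - 1*(-9/4)) = 1/(-1 + 9/4) = 1/(5/4) = 4/5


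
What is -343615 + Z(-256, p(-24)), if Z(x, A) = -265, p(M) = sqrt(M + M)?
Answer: -343880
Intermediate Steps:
p(M) = sqrt(2)*sqrt(M) (p(M) = sqrt(2*M) = sqrt(2)*sqrt(M))
-343615 + Z(-256, p(-24)) = -343615 - 265 = -343880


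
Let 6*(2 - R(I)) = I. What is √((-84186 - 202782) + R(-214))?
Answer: I*√2582373/3 ≈ 535.66*I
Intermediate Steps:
R(I) = 2 - I/6
√((-84186 - 202782) + R(-214)) = √((-84186 - 202782) + (2 - ⅙*(-214))) = √(-286968 + (2 + 107/3)) = √(-286968 + 113/3) = √(-860791/3) = I*√2582373/3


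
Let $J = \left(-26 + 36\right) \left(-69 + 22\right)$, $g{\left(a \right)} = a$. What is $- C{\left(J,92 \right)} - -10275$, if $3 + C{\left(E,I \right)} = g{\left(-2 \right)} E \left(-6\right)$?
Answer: $15918$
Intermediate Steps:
$J = -470$ ($J = 10 \left(-47\right) = -470$)
$C{\left(E,I \right)} = -3 + 12 E$ ($C{\left(E,I \right)} = -3 + - 2 E \left(-6\right) = -3 + 12 E$)
$- C{\left(J,92 \right)} - -10275 = - (-3 + 12 \left(-470\right)) - -10275 = - (-3 - 5640) + 10275 = \left(-1\right) \left(-5643\right) + 10275 = 5643 + 10275 = 15918$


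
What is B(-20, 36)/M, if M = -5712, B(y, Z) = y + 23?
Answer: -1/1904 ≈ -0.00052521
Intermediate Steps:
B(y, Z) = 23 + y
B(-20, 36)/M = (23 - 20)/(-5712) = 3*(-1/5712) = -1/1904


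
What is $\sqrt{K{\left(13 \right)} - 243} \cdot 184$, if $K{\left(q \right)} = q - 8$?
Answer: $184 i \sqrt{238} \approx 2838.6 i$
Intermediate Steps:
$K{\left(q \right)} = -8 + q$
$\sqrt{K{\left(13 \right)} - 243} \cdot 184 = \sqrt{\left(-8 + 13\right) - 243} \cdot 184 = \sqrt{5 - 243} \cdot 184 = \sqrt{-238} \cdot 184 = i \sqrt{238} \cdot 184 = 184 i \sqrt{238}$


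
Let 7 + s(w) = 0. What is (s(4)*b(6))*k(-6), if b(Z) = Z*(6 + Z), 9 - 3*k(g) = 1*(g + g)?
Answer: -3528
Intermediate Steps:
k(g) = 3 - 2*g/3 (k(g) = 3 - (g + g)/3 = 3 - 2*g/3)
s(w) = -7 (s(w) = -7 + 0 = -7)
(s(4)*b(6))*k(-6) = (-42*(6 + 6))*(3 - ⅔*(-6)) = (-42*12)*(3 + 4) = -7*72*7 = -504*7 = -3528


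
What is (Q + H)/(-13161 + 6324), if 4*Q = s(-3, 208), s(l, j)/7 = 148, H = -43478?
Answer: 43219/6837 ≈ 6.3213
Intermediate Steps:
s(l, j) = 1036 (s(l, j) = 7*148 = 1036)
Q = 259 (Q = (¼)*1036 = 259)
(Q + H)/(-13161 + 6324) = (259 - 43478)/(-13161 + 6324) = -43219/(-6837) = -43219*(-1/6837) = 43219/6837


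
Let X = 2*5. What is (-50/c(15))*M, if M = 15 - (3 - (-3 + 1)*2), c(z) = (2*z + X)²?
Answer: -¼ ≈ -0.25000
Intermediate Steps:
X = 10
c(z) = (10 + 2*z)² (c(z) = (2*z + 10)² = (10 + 2*z)²)
M = 8 (M = 15 - (3 - (-2)*2) = 15 - (3 - 1*(-4)) = 15 - (3 + 4) = 15 - 1*7 = 15 - 7 = 8)
(-50/c(15))*M = -50*1/(4*(5 + 15)²)*8 = -50/(4*20²)*8 = -50/(4*400)*8 = -50/1600*8 = -50*1/1600*8 = -1/32*8 = -¼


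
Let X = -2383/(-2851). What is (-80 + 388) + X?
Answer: 880491/2851 ≈ 308.84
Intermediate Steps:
X = 2383/2851 (X = -2383*(-1/2851) = 2383/2851 ≈ 0.83585)
(-80 + 388) + X = (-80 + 388) + 2383/2851 = 308 + 2383/2851 = 880491/2851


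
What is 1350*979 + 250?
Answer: 1321900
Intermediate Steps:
1350*979 + 250 = 1321650 + 250 = 1321900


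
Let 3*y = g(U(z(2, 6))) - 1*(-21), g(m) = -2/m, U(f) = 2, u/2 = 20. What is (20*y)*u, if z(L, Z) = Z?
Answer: 16000/3 ≈ 5333.3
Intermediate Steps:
u = 40 (u = 2*20 = 40)
y = 20/3 (y = (-2/2 - 1*(-21))/3 = (-2*½ + 21)/3 = (-1 + 21)/3 = (⅓)*20 = 20/3 ≈ 6.6667)
(20*y)*u = (20*(20/3))*40 = (400/3)*40 = 16000/3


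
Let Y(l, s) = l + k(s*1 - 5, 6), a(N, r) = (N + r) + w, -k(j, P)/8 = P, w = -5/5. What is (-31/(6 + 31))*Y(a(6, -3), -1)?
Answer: 1426/37 ≈ 38.541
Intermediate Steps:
w = -1 (w = -5*⅕ = -1)
k(j, P) = -8*P
a(N, r) = -1 + N + r (a(N, r) = (N + r) - 1 = -1 + N + r)
Y(l, s) = -48 + l (Y(l, s) = l - 8*6 = l - 48 = -48 + l)
(-31/(6 + 31))*Y(a(6, -3), -1) = (-31/(6 + 31))*(-48 + (-1 + 6 - 3)) = (-31/37)*(-48 + 2) = ((1/37)*(-31))*(-46) = -31/37*(-46) = 1426/37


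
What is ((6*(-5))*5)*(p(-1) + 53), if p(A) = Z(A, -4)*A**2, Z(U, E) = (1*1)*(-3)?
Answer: -7500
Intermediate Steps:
Z(U, E) = -3 (Z(U, E) = 1*(-3) = -3)
p(A) = -3*A**2
((6*(-5))*5)*(p(-1) + 53) = ((6*(-5))*5)*(-3*(-1)**2 + 53) = (-30*5)*(-3*1 + 53) = -150*(-3 + 53) = -150*50 = -7500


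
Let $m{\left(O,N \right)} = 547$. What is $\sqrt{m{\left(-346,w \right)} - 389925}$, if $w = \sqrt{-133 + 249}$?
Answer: $11 i \sqrt{3218} \approx 624.0 i$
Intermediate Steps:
$w = 2 \sqrt{29}$ ($w = \sqrt{116} = 2 \sqrt{29} \approx 10.77$)
$\sqrt{m{\left(-346,w \right)} - 389925} = \sqrt{547 - 389925} = \sqrt{-389378} = 11 i \sqrt{3218}$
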